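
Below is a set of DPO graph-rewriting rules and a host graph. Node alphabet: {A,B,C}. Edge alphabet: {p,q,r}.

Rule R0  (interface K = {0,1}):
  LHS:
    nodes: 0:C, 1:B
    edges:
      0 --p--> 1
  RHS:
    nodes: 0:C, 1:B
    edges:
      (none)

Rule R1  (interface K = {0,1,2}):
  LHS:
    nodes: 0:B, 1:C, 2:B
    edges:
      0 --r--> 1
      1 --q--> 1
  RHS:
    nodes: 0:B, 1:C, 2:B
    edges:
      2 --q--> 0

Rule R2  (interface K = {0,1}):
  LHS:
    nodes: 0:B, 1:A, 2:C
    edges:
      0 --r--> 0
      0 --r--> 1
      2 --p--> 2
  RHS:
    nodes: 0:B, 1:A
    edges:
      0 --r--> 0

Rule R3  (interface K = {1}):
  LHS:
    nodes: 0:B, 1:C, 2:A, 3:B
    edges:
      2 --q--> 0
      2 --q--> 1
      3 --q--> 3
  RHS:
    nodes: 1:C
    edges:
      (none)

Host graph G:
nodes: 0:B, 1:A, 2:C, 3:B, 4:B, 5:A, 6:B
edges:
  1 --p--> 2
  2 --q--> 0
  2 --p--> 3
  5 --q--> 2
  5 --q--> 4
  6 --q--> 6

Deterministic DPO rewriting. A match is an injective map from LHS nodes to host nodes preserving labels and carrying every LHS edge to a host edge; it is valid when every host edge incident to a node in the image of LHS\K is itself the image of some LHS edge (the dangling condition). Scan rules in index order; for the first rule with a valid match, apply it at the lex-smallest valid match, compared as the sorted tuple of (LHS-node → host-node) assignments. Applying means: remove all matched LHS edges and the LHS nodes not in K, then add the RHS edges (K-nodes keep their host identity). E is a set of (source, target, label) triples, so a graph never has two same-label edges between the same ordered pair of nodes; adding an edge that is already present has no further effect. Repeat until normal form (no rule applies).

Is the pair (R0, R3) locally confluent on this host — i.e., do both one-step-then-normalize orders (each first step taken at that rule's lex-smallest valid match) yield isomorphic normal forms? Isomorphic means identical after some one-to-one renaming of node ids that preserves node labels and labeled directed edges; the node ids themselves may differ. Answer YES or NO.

branch R0-first: apply at {0↦2, 1↦3} → |E|=5, then 1 more step(s) → NF |V|=4 |E|=2 V={0:B, 1:A, 2:C, 3:B} E=1-p->2 2-q->0
branch R3-first: apply at {0↦4, 1↦2, 2↦5, 3↦6} → |E|=3, then 1 more step(s) → NF |V|=4 |E|=2 V={0:B, 1:A, 2:C, 3:B} E=1-p->2 2-q->0
graphs isomorphic (equal up to label-preserving node renaming)

Answer: YES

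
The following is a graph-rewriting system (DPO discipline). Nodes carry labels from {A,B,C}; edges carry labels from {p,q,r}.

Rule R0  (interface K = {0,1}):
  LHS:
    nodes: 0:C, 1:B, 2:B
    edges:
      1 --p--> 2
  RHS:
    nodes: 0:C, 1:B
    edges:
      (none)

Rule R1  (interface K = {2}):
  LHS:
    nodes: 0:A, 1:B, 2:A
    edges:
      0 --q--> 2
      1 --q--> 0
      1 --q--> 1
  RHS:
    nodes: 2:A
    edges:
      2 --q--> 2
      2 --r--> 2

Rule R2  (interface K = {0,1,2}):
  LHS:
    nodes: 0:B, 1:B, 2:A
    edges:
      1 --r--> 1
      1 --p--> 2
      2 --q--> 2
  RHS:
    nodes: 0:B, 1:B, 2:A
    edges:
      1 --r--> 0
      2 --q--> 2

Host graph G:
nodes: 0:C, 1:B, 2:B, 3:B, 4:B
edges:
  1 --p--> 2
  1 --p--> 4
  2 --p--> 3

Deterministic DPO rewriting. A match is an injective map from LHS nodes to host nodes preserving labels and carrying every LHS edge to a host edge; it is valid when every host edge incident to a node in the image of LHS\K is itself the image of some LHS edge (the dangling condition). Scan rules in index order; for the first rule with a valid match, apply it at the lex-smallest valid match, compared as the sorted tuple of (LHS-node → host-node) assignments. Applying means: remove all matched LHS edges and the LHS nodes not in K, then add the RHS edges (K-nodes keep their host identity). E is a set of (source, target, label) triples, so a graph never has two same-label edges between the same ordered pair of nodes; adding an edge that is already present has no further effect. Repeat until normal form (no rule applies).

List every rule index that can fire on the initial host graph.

R0: 2 valid matches — {0↦0, 1↦1, 2↦4}, {0↦0, 1↦2, 2↦3}
R1: no valid match — LHS pattern not found
R2: no valid match — LHS pattern not found

Answer: [R0]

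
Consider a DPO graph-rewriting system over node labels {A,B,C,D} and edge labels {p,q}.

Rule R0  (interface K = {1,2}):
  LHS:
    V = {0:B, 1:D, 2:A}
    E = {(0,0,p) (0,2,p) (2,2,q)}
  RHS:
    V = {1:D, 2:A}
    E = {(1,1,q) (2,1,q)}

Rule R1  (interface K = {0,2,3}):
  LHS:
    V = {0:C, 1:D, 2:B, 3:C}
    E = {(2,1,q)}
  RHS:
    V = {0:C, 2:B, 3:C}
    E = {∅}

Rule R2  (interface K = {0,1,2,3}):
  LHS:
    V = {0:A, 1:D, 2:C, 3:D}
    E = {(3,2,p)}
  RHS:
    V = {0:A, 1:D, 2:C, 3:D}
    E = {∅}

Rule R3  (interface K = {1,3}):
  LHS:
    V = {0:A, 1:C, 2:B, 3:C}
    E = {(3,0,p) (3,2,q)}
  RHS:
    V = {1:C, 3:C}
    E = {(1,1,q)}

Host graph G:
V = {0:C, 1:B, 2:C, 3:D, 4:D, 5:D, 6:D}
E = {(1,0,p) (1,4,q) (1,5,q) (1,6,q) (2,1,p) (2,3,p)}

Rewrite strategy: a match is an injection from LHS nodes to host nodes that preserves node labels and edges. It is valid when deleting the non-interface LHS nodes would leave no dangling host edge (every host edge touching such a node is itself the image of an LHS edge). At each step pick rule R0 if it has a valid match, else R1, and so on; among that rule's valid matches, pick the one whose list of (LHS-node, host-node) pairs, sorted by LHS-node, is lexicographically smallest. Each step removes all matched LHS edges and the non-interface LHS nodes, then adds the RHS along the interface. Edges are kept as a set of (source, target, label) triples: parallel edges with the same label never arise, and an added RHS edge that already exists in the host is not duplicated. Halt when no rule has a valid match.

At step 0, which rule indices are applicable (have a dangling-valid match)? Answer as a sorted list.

Answer: [R1]

Derivation:
R0: no valid match — LHS pattern not found
R1: 6 valid matches — {0↦0, 1↦4, 2↦1, 3↦2}, {0↦0, 1↦5, 2↦1, 3↦2}, {0↦0, 1↦6, 2↦1, 3↦2} (+3 more)
R2: no valid match — LHS pattern not found
R3: no valid match — LHS pattern not found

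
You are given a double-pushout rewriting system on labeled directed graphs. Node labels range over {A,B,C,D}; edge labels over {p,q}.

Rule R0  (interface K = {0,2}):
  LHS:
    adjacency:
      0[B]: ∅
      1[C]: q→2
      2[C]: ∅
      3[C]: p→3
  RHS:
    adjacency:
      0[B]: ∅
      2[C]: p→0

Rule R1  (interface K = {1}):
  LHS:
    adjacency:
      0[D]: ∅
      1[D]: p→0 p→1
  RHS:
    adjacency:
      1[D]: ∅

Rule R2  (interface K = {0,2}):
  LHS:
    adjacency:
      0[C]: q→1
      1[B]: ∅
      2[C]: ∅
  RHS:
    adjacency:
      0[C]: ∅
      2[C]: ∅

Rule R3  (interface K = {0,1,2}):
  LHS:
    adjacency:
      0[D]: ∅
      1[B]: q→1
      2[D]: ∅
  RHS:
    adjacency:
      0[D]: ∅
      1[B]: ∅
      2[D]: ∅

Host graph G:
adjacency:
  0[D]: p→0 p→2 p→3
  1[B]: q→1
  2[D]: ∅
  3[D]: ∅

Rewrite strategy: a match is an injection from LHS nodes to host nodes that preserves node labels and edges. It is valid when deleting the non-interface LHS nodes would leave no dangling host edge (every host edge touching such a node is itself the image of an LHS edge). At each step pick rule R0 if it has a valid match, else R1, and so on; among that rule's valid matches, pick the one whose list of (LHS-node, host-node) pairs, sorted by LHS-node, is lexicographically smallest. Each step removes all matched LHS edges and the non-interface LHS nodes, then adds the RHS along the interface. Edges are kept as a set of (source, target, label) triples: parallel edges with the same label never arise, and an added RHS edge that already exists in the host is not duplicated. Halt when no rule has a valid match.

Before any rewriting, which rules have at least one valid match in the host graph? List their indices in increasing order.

Answer: [R1,R3]

Rewrite trace:
R0: no valid match — LHS pattern not found
R1: 2 valid matches — {0↦2, 1↦0}, {0↦3, 1↦0}
R2: no valid match — LHS pattern not found
R3: 6 valid matches — {0↦0, 1↦1, 2↦2}, {0↦0, 1↦1, 2↦3}, {0↦2, 1↦1, 2↦0} (+3 more)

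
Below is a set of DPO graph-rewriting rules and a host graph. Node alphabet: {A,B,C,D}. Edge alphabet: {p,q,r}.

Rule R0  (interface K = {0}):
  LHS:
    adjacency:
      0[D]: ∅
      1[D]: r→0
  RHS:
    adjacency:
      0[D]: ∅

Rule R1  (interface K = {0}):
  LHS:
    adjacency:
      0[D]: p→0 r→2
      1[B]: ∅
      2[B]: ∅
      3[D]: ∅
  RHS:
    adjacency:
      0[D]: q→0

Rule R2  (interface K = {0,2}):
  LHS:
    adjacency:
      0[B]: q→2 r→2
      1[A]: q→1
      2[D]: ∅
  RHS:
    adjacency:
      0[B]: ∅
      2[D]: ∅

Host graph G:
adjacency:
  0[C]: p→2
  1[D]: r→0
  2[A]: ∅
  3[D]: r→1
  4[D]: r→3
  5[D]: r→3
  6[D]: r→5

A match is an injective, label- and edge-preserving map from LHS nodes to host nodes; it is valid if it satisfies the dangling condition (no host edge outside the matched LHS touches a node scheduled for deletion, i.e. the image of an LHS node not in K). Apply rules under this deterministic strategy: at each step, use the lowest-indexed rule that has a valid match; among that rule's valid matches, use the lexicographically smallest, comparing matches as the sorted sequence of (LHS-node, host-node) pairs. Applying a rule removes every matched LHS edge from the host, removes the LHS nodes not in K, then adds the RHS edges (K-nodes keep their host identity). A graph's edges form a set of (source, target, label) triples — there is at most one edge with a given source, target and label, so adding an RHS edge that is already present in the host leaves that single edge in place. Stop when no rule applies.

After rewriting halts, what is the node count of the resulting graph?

Answer: 3

Derivation:
[0] host  ⇒  7 nodes, 6 edges  {0-p->2 1-r->0 3-r->1 4-r->3 5-r->3 6-r->5}
[1] R0 @ {0↦3, 1↦4}  ⇒  6 nodes, 5 edges  {0-p->2 1-r->0 3-r->1 5-r->3 6-r->5}
[2] R0 @ {0↦5, 1↦6}  ⇒  5 nodes, 4 edges  {0-p->2 1-r->0 3-r->1 5-r->3}
[3] R0 @ {0↦3, 1↦5}  ⇒  4 nodes, 3 edges  {0-p->2 1-r->0 3-r->1}
[4] R0 @ {0↦1, 1↦3}  ⇒  3 nodes, 2 edges  {0-p->2 1-r->0}
normal form: no rule applies after step 4
NF nodes: {0:C, 1:D, 2:A}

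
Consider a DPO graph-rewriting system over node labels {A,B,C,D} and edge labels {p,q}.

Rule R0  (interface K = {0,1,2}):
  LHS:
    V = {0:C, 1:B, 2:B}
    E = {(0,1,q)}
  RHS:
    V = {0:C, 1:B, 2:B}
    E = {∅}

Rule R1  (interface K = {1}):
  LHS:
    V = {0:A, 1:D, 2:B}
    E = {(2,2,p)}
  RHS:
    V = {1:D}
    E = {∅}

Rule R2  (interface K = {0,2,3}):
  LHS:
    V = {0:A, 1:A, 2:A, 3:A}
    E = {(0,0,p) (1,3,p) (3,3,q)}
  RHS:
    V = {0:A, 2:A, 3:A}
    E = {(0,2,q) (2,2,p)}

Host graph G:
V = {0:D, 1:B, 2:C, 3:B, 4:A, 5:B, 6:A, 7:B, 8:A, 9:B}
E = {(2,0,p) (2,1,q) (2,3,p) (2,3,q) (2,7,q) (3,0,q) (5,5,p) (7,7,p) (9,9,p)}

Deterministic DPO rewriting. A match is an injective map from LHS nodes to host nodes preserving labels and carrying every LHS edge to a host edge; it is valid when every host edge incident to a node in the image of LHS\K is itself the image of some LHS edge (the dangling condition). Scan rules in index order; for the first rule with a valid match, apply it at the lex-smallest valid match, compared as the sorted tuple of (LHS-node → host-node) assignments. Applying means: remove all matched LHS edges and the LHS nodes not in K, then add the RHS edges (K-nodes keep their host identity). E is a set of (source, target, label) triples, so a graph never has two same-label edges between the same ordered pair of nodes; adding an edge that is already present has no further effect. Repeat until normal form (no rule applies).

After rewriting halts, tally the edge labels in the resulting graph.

Answer: p:2 q:1

Rewrite trace:
start.  V:10 E:9  edges: 2-p->0 2-q->1 2-p->3 2-q->3 2-q->7 3-q->0 5-p->5 7-p->7 9-p->9
1. fire R0 via {0↦2, 1↦1, 2↦3}  →  V:10 E:8  edges: 2-p->0 2-p->3 2-q->3 2-q->7 3-q->0 5-p->5 7-p->7 9-p->9
2. fire R0 via {0↦2, 1↦3, 2↦1}  →  V:10 E:7  edges: 2-p->0 2-p->3 2-q->7 3-q->0 5-p->5 7-p->7 9-p->9
3. fire R0 via {0↦2, 1↦7, 2↦1}  →  V:10 E:6  edges: 2-p->0 2-p->3 3-q->0 5-p->5 7-p->7 9-p->9
4. fire R1 via {0↦4, 1↦0, 2↦5}  →  V:8 E:5  edges: 2-p->0 2-p->3 3-q->0 7-p->7 9-p->9
5. fire R1 via {0↦6, 1↦0, 2↦7}  →  V:6 E:4  edges: 2-p->0 2-p->3 3-q->0 9-p->9
6. fire R1 via {0↦8, 1↦0, 2↦9}  →  V:4 E:3  edges: 2-p->0 2-p->3 3-q->0
halt: no rule applies after step 6
NF edges: [(2, 0, 'p'), (2, 3, 'p'), (3, 0, 'q')]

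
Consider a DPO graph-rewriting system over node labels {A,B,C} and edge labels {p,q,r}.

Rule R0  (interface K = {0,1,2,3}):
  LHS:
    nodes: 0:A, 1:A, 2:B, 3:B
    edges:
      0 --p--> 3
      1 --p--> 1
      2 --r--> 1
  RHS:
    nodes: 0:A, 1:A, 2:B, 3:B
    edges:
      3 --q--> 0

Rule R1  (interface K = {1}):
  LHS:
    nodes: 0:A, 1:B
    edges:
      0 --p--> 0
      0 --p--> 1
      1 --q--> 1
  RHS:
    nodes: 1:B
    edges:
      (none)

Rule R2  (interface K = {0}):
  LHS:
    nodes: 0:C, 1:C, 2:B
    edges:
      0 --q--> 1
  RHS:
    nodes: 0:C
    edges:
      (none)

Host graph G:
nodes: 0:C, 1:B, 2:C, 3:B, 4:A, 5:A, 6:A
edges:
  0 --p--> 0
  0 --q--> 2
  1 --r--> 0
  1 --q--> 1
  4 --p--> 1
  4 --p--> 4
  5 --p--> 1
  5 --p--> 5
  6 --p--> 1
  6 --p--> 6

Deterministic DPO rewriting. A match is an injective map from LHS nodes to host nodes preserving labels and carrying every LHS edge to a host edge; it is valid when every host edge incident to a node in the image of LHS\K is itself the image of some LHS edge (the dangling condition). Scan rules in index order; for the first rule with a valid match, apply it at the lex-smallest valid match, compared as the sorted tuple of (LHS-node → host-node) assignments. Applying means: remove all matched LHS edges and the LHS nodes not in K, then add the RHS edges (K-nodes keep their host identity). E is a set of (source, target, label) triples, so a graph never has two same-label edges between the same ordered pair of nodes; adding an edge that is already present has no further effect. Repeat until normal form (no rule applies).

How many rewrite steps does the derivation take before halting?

[0] host  ⇒  7 nodes, 10 edges  {0-p->0 0-q->2 1-r->0 1-q->1 4-p->1 4-p->4 5-p->1 5-p->5 6-p->1 6-p->6}
[1] R1 @ {0↦4, 1↦1}  ⇒  6 nodes, 7 edges  {0-p->0 0-q->2 1-r->0 5-p->1 5-p->5 6-p->1 6-p->6}
[2] R2 @ {0↦0, 1↦2, 2↦3}  ⇒  4 nodes, 6 edges  {0-p->0 1-r->0 5-p->1 5-p->5 6-p->1 6-p->6}
normal form: no rule applies after step 2

Answer: 2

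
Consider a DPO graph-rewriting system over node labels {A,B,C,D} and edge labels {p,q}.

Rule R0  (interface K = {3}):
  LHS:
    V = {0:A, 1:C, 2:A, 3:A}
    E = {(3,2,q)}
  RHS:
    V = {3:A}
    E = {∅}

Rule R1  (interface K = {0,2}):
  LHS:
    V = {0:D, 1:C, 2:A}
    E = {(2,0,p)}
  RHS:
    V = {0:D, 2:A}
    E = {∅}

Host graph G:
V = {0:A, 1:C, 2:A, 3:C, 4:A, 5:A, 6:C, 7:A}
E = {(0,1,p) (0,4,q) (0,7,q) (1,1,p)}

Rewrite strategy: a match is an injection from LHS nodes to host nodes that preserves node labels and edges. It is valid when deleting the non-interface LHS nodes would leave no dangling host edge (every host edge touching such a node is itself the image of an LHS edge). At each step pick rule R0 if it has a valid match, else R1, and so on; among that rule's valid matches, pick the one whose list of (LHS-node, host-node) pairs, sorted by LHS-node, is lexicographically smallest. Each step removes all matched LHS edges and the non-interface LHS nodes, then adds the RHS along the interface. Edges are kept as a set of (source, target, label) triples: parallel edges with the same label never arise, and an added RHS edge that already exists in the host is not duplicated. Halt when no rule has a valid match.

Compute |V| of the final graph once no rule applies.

Answer: 2

Rewrite trace:
start.  V:8 E:4  edges: 0-p->1 0-q->4 0-q->7 1-p->1
1. fire R0 via {0↦2, 1↦3, 2↦4, 3↦0}  →  V:5 E:3  edges: 0-p->1 0-q->7 1-p->1
2. fire R0 via {0↦5, 1↦6, 2↦7, 3↦0}  →  V:2 E:2  edges: 0-p->1 1-p->1
final graph: no rule applies after step 2
NF nodes: {0:A, 1:C}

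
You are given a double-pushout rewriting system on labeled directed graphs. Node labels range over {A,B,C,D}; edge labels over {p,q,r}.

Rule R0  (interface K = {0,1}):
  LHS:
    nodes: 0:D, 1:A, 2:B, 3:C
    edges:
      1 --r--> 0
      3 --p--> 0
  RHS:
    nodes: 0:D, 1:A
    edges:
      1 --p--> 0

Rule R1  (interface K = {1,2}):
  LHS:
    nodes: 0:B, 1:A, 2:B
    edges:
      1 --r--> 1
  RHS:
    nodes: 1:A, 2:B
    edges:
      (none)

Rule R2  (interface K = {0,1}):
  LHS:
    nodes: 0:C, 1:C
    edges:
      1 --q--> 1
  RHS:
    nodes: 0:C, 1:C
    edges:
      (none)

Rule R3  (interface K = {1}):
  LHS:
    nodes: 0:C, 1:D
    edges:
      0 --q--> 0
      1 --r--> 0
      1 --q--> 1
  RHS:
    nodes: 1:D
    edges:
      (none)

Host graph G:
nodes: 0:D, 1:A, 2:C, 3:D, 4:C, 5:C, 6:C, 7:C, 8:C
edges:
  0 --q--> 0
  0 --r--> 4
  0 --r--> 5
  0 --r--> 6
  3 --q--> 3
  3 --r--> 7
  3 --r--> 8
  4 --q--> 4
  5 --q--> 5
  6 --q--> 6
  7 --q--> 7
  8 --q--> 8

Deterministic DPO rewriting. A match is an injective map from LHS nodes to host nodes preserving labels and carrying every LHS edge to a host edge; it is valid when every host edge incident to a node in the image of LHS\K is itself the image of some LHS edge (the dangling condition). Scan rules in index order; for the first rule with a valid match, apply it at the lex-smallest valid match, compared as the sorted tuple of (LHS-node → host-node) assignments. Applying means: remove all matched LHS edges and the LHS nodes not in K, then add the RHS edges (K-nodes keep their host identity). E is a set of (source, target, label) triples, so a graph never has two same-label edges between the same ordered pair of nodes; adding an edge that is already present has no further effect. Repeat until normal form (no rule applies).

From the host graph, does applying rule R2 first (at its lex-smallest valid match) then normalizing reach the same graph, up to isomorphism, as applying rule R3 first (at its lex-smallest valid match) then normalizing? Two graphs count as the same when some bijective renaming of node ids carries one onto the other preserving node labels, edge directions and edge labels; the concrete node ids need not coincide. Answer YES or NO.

branch R2-first: apply at {0↦2, 1↦4} → |E|=11, then 4 more step(s) → NF |V|=9 |E|=7 V={0:D, 1:A, 2:C, 3:D, 4:C, 5:C, 6:C, 7:C, 8:C} E=0-q->0 0-r->4 0-r->5 0-r->6 3-q->3 3-r->7 3-r->8
branch R3-first: apply at {0↦4, 1↦0} → |E|=9, then 4 more step(s) → NF |V|=8 |E|=5 V={0:D, 1:A, 2:C, 3:D, 5:C, 6:C, 7:C, 8:C} E=0-r->5 0-r->6 3-q->3 3-r->7 3-r->8
graphs not isomorphic

Answer: NO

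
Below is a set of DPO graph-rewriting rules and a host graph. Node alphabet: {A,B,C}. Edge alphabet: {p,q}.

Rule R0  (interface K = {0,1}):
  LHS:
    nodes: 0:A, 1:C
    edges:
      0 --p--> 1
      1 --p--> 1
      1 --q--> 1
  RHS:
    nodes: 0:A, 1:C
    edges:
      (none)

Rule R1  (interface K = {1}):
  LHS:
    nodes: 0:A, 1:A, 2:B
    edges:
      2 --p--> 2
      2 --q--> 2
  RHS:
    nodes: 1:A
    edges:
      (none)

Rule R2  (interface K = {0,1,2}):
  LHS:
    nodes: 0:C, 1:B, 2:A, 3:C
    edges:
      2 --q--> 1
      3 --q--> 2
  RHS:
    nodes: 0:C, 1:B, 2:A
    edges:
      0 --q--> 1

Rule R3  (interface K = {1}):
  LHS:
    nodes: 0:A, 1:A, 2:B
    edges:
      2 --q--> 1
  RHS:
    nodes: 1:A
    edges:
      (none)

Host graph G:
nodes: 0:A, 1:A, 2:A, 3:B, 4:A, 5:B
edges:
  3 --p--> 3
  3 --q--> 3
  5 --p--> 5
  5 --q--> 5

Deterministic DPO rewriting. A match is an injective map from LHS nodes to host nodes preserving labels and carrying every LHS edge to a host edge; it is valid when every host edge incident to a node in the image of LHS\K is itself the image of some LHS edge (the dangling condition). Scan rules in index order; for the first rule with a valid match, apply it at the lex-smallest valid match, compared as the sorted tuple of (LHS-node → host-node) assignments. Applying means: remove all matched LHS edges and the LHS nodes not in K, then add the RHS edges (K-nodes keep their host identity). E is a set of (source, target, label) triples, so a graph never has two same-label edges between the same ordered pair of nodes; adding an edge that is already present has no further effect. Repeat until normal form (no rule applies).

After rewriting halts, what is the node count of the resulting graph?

Answer: 2

Steps:
initial: |V|=6 |E|=4  E = 3-p->3 3-q->3 5-p->5 5-q->5
step 1: apply R1 at {0↦0, 1↦1, 2↦3}  → |V|=4 |E|=2  E = 5-p->5 5-q->5
step 2: apply R1 at {0↦1, 1↦2, 2↦5}  → |V|=2 |E|=0  E = ∅
normal form: no rule applies after step 2
NF nodes: {2:A, 4:A}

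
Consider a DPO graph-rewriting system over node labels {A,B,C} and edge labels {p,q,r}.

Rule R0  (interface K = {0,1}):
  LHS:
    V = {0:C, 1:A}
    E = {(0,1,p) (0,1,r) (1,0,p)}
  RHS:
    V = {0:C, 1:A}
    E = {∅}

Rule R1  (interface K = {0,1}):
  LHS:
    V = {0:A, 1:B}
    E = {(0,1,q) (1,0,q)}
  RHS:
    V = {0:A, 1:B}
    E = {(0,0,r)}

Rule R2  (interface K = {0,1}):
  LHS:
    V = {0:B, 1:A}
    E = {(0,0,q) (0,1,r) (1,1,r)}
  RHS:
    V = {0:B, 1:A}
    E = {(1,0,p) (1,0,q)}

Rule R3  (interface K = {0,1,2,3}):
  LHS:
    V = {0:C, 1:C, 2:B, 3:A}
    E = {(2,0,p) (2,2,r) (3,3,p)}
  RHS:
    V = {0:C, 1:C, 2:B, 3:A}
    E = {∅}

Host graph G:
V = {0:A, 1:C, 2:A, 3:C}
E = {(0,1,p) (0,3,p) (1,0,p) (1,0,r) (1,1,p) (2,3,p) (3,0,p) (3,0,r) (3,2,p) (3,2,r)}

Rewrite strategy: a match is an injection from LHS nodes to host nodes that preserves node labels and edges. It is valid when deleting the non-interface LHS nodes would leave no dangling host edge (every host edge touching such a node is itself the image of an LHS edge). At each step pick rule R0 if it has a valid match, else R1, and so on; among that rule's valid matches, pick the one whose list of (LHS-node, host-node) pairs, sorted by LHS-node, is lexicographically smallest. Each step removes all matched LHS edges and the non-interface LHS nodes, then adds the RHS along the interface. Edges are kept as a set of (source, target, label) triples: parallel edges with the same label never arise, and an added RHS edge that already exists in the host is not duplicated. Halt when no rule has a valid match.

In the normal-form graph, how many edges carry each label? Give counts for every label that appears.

Answer: p:1

Derivation:
start.  V:4 E:10  edges: 0-p->1 0-p->3 1-p->0 1-r->0 1-p->1 2-p->3 3-p->0 3-r->0 3-p->2 3-r->2
1. fire R0 via {0↦1, 1↦0}  →  V:4 E:7  edges: 0-p->3 1-p->1 2-p->3 3-p->0 3-r->0 3-p->2 3-r->2
2. fire R0 via {0↦3, 1↦0}  →  V:4 E:4  edges: 1-p->1 2-p->3 3-p->2 3-r->2
3. fire R0 via {0↦3, 1↦2}  →  V:4 E:1  edges: 1-p->1
final graph: no rule applies after step 3
NF edges: [(1, 1, 'p')]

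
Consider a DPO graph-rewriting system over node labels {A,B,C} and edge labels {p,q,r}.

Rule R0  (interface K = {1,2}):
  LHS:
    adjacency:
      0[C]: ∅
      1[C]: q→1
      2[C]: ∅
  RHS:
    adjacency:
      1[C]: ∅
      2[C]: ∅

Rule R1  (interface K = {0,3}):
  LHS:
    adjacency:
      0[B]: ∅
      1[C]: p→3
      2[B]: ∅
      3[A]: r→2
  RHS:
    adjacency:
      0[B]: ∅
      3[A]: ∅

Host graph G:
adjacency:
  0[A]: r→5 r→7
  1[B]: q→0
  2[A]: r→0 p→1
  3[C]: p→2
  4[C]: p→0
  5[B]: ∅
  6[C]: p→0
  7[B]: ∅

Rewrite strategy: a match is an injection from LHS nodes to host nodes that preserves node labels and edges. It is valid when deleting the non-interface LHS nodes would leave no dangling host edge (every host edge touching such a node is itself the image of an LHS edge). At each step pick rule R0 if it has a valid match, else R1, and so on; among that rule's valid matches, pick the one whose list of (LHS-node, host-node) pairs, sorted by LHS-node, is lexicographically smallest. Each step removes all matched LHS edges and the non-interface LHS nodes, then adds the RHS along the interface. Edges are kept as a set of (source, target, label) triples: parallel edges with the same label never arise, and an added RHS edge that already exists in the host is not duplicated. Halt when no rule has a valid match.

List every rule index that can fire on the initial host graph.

R0: no valid match — LHS pattern not found
R1: 8 valid matches — {0↦1, 1↦4, 2↦5, 3↦0}, {0↦1, 1↦4, 2↦7, 3↦0}, {0↦1, 1↦6, 2↦5, 3↦0} (+5 more)

Answer: [R1]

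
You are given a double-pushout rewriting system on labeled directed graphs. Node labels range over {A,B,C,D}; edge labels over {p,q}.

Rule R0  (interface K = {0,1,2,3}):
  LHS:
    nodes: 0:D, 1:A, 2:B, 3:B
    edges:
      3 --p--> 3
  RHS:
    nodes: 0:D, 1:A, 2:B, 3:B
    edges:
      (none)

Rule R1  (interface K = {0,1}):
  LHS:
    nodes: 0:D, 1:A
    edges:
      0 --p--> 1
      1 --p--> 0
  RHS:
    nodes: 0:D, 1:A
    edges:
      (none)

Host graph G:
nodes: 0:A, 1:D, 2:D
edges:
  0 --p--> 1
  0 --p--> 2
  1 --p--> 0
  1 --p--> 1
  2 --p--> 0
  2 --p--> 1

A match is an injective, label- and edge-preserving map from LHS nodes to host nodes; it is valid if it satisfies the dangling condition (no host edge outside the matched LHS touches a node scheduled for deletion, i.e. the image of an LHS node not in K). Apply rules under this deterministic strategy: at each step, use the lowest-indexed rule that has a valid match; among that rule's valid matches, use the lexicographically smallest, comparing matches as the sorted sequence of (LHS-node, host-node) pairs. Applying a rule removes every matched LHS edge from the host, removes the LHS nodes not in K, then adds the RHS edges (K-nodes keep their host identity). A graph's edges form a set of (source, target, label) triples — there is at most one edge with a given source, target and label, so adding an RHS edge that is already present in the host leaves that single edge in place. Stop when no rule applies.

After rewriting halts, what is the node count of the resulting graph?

initial: |V|=3 |E|=6  E = 0-p->1 0-p->2 1-p->0 1-p->1 2-p->0 2-p->1
step 1: apply R1 at {0↦1, 1↦0}  → |V|=3 |E|=4  E = 0-p->2 1-p->1 2-p->0 2-p->1
step 2: apply R1 at {0↦2, 1↦0}  → |V|=3 |E|=2  E = 1-p->1 2-p->1
normal form: no rule applies after step 2
NF nodes: {0:A, 1:D, 2:D}

Answer: 3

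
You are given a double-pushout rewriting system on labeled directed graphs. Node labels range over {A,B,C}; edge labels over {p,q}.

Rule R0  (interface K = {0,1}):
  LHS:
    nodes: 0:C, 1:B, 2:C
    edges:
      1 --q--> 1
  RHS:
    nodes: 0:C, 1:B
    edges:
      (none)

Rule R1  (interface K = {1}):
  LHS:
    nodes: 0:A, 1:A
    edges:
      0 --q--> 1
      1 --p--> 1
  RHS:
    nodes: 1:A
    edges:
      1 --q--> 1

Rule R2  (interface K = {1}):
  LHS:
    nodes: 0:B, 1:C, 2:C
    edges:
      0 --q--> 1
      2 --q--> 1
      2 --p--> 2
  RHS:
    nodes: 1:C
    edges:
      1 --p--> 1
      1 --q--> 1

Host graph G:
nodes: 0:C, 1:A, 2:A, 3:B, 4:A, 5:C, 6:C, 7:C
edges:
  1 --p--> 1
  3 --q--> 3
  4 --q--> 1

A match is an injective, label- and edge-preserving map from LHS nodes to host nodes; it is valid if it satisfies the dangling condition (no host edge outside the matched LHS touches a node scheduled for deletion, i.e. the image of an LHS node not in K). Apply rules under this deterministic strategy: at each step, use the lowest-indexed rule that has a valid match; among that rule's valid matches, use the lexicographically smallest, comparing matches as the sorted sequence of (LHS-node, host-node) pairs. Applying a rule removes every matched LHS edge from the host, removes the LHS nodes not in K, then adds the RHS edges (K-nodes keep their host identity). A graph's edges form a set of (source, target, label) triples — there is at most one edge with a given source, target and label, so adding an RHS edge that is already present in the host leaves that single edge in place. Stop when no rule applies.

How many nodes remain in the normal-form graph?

Answer: 6

Derivation:
[0] host  ⇒  8 nodes, 3 edges  {1-p->1 3-q->3 4-q->1}
[1] R0 @ {0↦0, 1↦3, 2↦5}  ⇒  7 nodes, 2 edges  {1-p->1 4-q->1}
[2] R1 @ {0↦4, 1↦1}  ⇒  6 nodes, 1 edges  {1-q->1}
normal form: no rule applies after step 2
NF nodes: {0:C, 1:A, 2:A, 3:B, 6:C, 7:C}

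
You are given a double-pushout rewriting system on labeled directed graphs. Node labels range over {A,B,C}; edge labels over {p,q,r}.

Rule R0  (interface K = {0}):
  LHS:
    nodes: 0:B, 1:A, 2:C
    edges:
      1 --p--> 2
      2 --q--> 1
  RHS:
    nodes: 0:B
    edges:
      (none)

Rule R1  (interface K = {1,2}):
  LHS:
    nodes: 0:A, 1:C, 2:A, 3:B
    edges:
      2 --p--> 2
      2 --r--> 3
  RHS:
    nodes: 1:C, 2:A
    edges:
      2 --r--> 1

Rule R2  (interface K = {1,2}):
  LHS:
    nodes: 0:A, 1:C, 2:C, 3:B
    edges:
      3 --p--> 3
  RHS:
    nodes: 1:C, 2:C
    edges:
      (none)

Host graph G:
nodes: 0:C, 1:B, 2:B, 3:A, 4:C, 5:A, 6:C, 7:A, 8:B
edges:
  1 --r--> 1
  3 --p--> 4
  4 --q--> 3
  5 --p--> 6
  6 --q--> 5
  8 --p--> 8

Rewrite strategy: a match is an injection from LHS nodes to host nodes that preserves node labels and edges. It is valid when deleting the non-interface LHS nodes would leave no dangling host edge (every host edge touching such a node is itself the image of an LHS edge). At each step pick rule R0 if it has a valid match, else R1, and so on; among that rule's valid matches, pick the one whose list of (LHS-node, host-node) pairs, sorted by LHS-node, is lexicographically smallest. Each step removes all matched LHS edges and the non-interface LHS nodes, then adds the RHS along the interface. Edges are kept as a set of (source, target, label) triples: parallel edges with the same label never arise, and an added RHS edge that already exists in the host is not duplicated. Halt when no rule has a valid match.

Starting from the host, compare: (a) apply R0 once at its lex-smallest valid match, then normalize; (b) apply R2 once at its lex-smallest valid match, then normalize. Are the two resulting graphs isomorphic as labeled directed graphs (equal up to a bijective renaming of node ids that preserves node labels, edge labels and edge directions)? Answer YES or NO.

Answer: NO

Steps:
branch R0-first: apply at {0↦1, 1↦3, 2↦4} → |E|=4, then 1 more step(s) → NF |V|=5 |E|=2 V={0:C, 1:B, 2:B, 7:A, 8:B} E=1-r->1 8-p->8
branch R2-first: apply at {0↦7, 1↦0, 2↦4, 3↦8} → |E|=5, then 2 more step(s) → NF |V|=3 |E|=1 V={0:C, 1:B, 2:B} E=1-r->1
graphs not isomorphic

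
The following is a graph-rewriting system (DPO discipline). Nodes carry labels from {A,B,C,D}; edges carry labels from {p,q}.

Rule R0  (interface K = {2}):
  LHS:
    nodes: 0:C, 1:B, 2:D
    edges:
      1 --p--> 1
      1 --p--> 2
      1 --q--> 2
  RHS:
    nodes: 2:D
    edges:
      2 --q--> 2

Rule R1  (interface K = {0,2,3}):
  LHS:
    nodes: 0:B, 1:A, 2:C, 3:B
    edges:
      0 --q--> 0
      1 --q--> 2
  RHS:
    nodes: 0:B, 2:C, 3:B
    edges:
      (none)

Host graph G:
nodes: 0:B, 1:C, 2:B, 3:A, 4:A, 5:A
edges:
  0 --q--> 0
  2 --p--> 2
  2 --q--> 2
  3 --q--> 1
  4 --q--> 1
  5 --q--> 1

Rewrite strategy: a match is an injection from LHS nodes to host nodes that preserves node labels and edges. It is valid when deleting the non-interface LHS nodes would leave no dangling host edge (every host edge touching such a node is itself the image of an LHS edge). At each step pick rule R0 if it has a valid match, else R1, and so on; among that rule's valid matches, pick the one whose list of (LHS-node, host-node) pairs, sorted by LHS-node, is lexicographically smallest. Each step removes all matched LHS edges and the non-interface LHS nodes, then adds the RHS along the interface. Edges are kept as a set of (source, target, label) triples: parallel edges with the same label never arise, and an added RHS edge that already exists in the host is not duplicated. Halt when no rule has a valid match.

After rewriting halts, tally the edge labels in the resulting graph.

Answer: p:1 q:1

Rewrite trace:
start.  V:6 E:6  edges: 0-q->0 2-p->2 2-q->2 3-q->1 4-q->1 5-q->1
1. fire R1 via {0↦0, 1↦3, 2↦1, 3↦2}  →  V:5 E:4  edges: 2-p->2 2-q->2 4-q->1 5-q->1
2. fire R1 via {0↦2, 1↦4, 2↦1, 3↦0}  →  V:4 E:2  edges: 2-p->2 5-q->1
normal form: no rule applies after step 2
NF edges: [(2, 2, 'p'), (5, 1, 'q')]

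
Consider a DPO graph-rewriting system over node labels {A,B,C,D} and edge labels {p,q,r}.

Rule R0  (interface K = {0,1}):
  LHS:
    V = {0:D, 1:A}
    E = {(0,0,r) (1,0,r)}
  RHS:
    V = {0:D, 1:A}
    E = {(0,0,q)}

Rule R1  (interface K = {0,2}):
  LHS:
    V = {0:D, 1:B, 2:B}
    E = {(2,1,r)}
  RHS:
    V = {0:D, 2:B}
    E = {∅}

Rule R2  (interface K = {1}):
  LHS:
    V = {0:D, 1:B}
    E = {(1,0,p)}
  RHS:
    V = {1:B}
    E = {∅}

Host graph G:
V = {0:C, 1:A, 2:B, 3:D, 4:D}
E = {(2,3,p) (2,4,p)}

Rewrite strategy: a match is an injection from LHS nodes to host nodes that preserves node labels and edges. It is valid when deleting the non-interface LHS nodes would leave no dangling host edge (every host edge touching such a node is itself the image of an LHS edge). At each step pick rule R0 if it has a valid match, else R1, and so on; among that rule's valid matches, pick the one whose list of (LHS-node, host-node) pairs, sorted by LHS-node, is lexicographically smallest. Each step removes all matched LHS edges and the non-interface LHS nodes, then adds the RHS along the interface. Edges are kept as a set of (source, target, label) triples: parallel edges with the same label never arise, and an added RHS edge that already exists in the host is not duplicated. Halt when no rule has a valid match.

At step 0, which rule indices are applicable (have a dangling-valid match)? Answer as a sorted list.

R0: no valid match — LHS pattern not found
R1: no valid match — LHS pattern not found
R2: 2 valid matches — {0↦3, 1↦2}, {0↦4, 1↦2}

Answer: [R2]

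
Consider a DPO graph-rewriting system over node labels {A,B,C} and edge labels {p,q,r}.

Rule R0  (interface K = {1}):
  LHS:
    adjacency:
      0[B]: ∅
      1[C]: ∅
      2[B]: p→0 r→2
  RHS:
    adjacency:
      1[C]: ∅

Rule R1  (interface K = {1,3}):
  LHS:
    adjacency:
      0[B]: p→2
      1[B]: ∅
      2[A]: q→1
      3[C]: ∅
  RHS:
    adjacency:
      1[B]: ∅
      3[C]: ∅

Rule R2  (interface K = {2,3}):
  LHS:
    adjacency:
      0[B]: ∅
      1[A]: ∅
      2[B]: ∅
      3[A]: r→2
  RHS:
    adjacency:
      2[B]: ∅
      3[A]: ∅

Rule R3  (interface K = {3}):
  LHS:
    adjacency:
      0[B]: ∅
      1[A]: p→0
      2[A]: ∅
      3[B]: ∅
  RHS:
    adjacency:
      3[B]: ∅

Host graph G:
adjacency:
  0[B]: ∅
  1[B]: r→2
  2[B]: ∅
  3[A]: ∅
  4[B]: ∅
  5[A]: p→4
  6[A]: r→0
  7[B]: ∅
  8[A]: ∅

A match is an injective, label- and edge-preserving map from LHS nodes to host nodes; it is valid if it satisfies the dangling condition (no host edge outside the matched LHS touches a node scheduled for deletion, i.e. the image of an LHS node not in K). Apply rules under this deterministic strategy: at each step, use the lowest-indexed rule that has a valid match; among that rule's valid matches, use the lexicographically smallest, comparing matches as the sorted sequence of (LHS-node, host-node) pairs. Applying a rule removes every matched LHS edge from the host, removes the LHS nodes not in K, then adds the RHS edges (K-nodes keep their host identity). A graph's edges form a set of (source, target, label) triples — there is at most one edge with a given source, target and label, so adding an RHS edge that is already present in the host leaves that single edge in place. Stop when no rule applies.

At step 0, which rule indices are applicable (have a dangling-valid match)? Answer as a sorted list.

R0: no valid match — LHS pattern not found
R1: no valid match — LHS pattern not found
R2: 2 valid matches — {0↦7, 1↦3, 2↦0, 3↦6}, {0↦7, 1↦8, 2↦0, 3↦6}
R3: 8 valid matches — {0↦4, 1↦5, 2↦3, 3↦0}, {0↦4, 1↦5, 2↦3, 3↦1}, {0↦4, 1↦5, 2↦3, 3↦2} (+5 more)

Answer: [R2,R3]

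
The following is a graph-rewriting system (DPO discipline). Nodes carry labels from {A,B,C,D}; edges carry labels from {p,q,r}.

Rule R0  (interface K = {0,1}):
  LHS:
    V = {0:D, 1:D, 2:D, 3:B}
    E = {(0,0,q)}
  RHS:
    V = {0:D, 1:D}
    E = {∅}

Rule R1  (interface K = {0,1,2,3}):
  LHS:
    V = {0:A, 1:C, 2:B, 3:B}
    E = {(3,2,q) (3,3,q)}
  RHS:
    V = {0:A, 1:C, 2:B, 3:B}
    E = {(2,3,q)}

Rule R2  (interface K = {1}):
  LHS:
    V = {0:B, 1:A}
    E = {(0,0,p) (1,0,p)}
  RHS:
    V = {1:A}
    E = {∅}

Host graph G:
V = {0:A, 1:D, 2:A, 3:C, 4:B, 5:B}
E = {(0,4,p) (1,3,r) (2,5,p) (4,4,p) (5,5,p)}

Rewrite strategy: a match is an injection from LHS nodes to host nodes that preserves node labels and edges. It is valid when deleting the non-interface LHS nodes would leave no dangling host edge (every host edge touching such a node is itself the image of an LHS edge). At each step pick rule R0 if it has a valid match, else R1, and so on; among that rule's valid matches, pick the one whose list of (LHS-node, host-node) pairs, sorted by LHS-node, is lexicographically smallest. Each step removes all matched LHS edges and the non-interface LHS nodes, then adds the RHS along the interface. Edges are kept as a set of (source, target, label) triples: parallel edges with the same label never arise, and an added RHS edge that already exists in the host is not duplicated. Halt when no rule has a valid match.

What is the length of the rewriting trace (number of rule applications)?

Answer: 2

Rewrite trace:
[0] host  ⇒  6 nodes, 5 edges  {0-p->4 1-r->3 2-p->5 4-p->4 5-p->5}
[1] R2 @ {0↦4, 1↦0}  ⇒  5 nodes, 3 edges  {1-r->3 2-p->5 5-p->5}
[2] R2 @ {0↦5, 1↦2}  ⇒  4 nodes, 1 edges  {1-r->3}
normal form: no rule applies after step 2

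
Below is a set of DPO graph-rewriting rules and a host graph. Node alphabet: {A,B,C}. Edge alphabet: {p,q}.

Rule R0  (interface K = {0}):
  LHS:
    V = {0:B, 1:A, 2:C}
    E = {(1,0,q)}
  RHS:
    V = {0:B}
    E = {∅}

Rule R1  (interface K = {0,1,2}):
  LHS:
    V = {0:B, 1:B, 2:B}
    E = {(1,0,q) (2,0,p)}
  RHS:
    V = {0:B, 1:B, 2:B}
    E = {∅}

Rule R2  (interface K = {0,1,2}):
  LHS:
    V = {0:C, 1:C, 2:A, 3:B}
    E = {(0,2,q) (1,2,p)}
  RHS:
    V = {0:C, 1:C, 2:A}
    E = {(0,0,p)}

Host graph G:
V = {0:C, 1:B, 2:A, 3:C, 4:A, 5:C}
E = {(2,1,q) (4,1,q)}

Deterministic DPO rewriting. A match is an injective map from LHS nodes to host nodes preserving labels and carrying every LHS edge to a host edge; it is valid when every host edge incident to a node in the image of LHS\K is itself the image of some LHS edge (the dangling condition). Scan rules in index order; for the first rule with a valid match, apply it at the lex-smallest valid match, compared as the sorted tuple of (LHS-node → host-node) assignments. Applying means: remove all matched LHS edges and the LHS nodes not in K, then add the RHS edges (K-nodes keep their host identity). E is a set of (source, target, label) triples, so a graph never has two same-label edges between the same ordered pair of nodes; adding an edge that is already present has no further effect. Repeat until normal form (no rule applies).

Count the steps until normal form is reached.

Answer: 2

Steps:
initial: |V|=6 |E|=2  E = 2-q->1 4-q->1
step 1: apply R0 at {0↦1, 1↦2, 2↦0}  → |V|=4 |E|=1  E = 4-q->1
step 2: apply R0 at {0↦1, 1↦4, 2↦3}  → |V|=2 |E|=0  E = ∅
final graph: no rule applies after step 2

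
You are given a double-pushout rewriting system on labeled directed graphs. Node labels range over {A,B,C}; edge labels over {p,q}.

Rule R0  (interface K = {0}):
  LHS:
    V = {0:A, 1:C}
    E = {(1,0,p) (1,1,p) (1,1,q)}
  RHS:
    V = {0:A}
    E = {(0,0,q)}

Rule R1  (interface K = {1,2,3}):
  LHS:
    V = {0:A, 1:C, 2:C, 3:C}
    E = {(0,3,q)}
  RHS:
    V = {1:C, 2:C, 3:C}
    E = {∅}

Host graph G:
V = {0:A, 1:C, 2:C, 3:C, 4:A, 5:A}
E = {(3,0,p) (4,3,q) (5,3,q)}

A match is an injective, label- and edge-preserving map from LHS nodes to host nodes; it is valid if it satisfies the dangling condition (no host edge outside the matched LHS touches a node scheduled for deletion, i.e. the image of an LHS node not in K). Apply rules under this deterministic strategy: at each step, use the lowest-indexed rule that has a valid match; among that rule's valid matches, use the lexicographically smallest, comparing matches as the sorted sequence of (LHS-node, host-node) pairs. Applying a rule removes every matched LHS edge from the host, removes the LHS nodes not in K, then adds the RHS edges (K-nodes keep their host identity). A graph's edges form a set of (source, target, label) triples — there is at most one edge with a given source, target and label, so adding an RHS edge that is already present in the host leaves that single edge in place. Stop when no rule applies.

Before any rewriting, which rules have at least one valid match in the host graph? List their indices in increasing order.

Answer: [R1]

Rewrite trace:
R0: no valid match — LHS pattern not found
R1: 4 valid matches — {0↦4, 1↦1, 2↦2, 3↦3}, {0↦4, 1↦2, 2↦1, 3↦3}, {0↦5, 1↦1, 2↦2, 3↦3} (+1 more)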